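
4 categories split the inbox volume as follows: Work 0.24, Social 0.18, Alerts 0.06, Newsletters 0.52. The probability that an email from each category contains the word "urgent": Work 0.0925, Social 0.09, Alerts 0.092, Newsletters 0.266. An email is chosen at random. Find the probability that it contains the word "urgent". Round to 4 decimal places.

0.1822

Prior × likelihood for each hypothesis:
  Work: 0.24 × 0.0925 = 0.0222
  Social: 0.18 × 0.09 = 0.0162
  Alerts: 0.06 × 0.092 = 0.00552
  Newsletters: 0.52 × 0.266 = 0.13832
P(urgent-flag) = 0.0222 + 0.0162 + 0.00552 + 0.13832 = 0.18224 → 0.1822.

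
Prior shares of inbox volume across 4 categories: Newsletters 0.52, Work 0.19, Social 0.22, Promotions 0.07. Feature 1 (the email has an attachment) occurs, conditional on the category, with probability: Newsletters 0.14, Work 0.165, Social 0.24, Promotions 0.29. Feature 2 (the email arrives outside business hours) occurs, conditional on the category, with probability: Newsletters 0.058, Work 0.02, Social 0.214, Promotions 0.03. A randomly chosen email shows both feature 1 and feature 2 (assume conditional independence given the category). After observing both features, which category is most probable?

Social

Prior × likelihood for each hypothesis:
  Newsletters: 0.52 × 0.14 × 0.058 = 0.0042224
  Work: 0.19 × 0.165 × 0.02 = 0.000627
  Social: 0.22 × 0.24 × 0.214 = 0.0112992
  Promotions: 0.07 × 0.29 × 0.03 = 0.000609
Normalizing constant = 0.0167576.
Largest term belongs to Social, so Social is most probable.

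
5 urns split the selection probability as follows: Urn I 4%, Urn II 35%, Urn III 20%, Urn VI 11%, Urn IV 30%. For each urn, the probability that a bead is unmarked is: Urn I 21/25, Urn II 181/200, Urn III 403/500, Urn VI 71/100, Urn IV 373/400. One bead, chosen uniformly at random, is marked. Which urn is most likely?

Taking complements, P(marked | each) = Urn I 0.16, Urn II 0.095, Urn III 0.194, Urn VI 0.29, Urn IV 0.0675.
Prior × likelihood for each hypothesis:
  Urn I: 0.04 × 0.16 = 0.0064
  Urn II: 0.35 × 0.095 = 0.03325
  Urn III: 0.2 × 0.194 = 0.0388
  Urn VI: 0.11 × 0.29 = 0.0319
  Urn IV: 0.3 × 0.0675 = 0.02025
Sum = 0.1306.
Largest term belongs to Urn III, so Urn III is most probable.

Urn III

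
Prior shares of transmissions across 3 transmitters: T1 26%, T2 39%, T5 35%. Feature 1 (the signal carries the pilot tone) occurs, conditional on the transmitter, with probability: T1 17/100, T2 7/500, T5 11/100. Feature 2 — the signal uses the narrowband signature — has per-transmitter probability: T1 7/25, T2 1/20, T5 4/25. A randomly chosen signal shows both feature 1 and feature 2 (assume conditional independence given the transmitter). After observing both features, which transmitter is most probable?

T1

Prior × likelihood for each hypothesis:
  T1: 0.26 × 0.17 × 0.28 = 0.012376
  T2: 0.39 × 0.014 × 0.05 = 0.000273
  T5: 0.35 × 0.11 × 0.16 = 0.00616
Total = 0.018809.
Largest term belongs to T1, so T1 is most probable.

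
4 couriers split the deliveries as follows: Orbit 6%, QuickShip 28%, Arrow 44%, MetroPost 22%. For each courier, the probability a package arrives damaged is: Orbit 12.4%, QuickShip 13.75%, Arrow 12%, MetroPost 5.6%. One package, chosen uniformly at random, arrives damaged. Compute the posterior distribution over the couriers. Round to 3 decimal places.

Orbit 0.067, QuickShip 0.347, Arrow 0.475, MetroPost 0.111

Unnormalized posteriors (prior × likelihood):
  Orbit: 0.06 × 0.124 = 0.00744
  QuickShip: 0.28 × 0.1375 = 0.0385
  Arrow: 0.44 × 0.12 = 0.0528
  MetroPost: 0.22 × 0.056 = 0.01232
Sum = 0.11106.
P(Orbit | damaged) = 0.00744/0.11106 ≈ 0.067
P(QuickShip | damaged) = 0.0385/0.11106 ≈ 0.347
P(Arrow | damaged) = 0.0528/0.11106 ≈ 0.475
P(MetroPost | damaged) = 0.01232/0.11106 ≈ 0.111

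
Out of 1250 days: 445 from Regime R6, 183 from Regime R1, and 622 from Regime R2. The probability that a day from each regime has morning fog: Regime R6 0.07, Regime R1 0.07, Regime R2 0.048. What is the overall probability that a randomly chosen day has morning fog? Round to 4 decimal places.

0.0591

By Bayes' rule, posterior ∝ prior × likelihood:
  Regime R6: 0.356 × 0.07 = 0.02492
  Regime R1: 0.1464 × 0.07 = 0.010248
  Regime R2: 0.4976 × 0.048 = 0.0238848
P(fog) = 0.02492 + 0.010248 + 0.0238848 = 0.0590528 → 0.0591.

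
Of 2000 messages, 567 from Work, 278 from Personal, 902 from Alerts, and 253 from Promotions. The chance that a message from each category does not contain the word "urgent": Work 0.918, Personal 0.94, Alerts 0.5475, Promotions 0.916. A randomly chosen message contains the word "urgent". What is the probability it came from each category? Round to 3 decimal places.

Taking complements, P(urgent-flag | each) = Work 0.082, Personal 0.06, Alerts 0.4525, Promotions 0.084.
Compute prior × likelihood for every hypothesis:
  Work: 0.2835 × 0.082 = 0.023247
  Personal: 0.139 × 0.06 = 0.00834
  Alerts: 0.451 × 0.4525 = 0.2040775
  Promotions: 0.1265 × 0.084 = 0.010626
Total = 0.2462905.
P(Work | urgent-flag) = 0.023247/0.2462905 ≈ 0.094
P(Personal | urgent-flag) = 0.00834/0.2462905 ≈ 0.034
P(Alerts | urgent-flag) = 0.2040775/0.2462905 ≈ 0.829
P(Promotions | urgent-flag) = 0.010626/0.2462905 ≈ 0.043
(Check: 0.094+0.034+0.829+0.043 = 1.000.)

Work 0.094, Personal 0.034, Alerts 0.829, Promotions 0.043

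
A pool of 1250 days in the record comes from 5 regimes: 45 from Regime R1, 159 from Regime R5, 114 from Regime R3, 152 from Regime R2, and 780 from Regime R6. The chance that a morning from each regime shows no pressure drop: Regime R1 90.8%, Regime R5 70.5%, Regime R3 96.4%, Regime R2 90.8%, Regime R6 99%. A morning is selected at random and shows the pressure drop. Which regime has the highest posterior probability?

Taking complements, P(drop | each) = Regime R1 0.092, Regime R5 0.295, Regime R3 0.036, Regime R2 0.092, Regime R6 0.01.
By Bayes' rule, posterior ∝ prior × likelihood:
  Regime R1: 0.036 × 0.092 = 0.003312
  Regime R5: 0.1272 × 0.295 = 0.037524
  Regime R3: 0.0912 × 0.036 = 0.0032832
  Regime R2: 0.1216 × 0.092 = 0.0111872
  Regime R6: 0.624 × 0.01 = 0.00624
Total = 0.0615464.
Largest term belongs to Regime R5, so Regime R5 is most probable.

Regime R5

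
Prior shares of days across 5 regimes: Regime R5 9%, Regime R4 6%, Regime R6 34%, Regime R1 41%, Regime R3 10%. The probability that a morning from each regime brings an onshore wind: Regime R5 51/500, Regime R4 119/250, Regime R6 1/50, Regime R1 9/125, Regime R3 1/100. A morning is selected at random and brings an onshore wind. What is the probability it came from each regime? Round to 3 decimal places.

Prior × likelihood for each hypothesis:
  Regime R5: 0.09 × 0.102 = 0.00918
  Regime R4: 0.06 × 0.476 = 0.02856
  Regime R6: 0.34 × 0.02 = 0.0068
  Regime R1: 0.41 × 0.072 = 0.02952
  Regime R3: 0.1 × 0.01 = 0.001
Total = 0.07506.
P(Regime R5 | onshore) = 0.00918/0.07506 ≈ 0.122
P(Regime R4 | onshore) = 0.02856/0.07506 ≈ 0.380
P(Regime R6 | onshore) = 0.0068/0.07506 ≈ 0.091
P(Regime R1 | onshore) = 0.02952/0.07506 ≈ 0.393
P(Regime R3 | onshore) = 0.001/0.07506 ≈ 0.013

Regime R5 0.122, Regime R4 0.380, Regime R6 0.091, Regime R1 0.393, Regime R3 0.013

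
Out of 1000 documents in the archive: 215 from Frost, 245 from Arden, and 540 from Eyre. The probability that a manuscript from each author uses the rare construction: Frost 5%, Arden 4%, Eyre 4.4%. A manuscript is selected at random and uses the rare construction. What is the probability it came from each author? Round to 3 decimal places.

Prior × likelihood for each hypothesis:
  Frost: 0.215 × 0.05 = 0.01075
  Arden: 0.245 × 0.04 = 0.0098
  Eyre: 0.54 × 0.044 = 0.02376
Total = 0.04431.
P(Frost | rare-form) = 0.01075/0.04431 ≈ 0.243
P(Arden | rare-form) = 0.0098/0.04431 ≈ 0.221
P(Eyre | rare-form) = 0.02376/0.04431 ≈ 0.536

Frost 0.243, Arden 0.221, Eyre 0.536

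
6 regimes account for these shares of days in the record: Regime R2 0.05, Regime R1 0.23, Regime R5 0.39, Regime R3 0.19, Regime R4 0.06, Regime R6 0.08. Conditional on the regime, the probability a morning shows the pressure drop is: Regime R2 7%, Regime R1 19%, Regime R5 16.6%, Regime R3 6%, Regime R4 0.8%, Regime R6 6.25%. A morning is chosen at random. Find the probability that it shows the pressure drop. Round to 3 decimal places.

0.129

Unnormalized posteriors (prior × likelihood):
  Regime R2: 0.05 × 0.07 = 0.0035
  Regime R1: 0.23 × 0.19 = 0.0437
  Regime R5: 0.39 × 0.166 = 0.06474
  Regime R3: 0.19 × 0.06 = 0.0114
  Regime R4: 0.06 × 0.008 = 0.00048
  Regime R6: 0.08 × 0.0625 = 0.005
P(drop) = 0.0035 + 0.0437 + 0.06474 + 0.0114 + 0.00048 + 0.005 = 0.12882 → 0.129.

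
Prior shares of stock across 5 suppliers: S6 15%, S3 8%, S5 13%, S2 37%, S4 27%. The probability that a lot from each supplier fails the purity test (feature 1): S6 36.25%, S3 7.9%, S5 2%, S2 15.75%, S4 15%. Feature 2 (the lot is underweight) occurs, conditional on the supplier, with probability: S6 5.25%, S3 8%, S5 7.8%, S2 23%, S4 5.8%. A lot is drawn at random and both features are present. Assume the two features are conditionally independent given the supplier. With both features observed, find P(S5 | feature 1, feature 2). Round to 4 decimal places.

Compute prior × likelihood for every hypothesis:
  S6: 0.15 × 0.3625 × 0.0525 = 0.0028546875
  S3: 0.08 × 0.079 × 0.08 = 0.0005056
  S5: 0.13 × 0.02 × 0.078 = 0.0002028
  S2: 0.37 × 0.1575 × 0.23 = 0.01340325
  S4: 0.27 × 0.15 × 0.058 = 0.002349
Normalizing constant = 0.0193153375.
P(S5 | evidence) = 0.0002028 / 0.0193153375 ≈ 0.0105.

0.0105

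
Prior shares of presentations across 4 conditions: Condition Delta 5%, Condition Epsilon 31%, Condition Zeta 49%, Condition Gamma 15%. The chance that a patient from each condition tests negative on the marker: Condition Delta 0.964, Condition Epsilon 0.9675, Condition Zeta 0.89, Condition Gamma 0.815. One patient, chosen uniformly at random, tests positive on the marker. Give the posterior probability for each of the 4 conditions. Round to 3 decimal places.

Condition Delta 0.019, Condition Epsilon 0.108, Condition Zeta 0.576, Condition Gamma 0.297

Taking complements, P(marker-positive | each) = Condition Delta 0.036, Condition Epsilon 0.0325, Condition Zeta 0.11, Condition Gamma 0.185.
Compute prior × likelihood for every hypothesis:
  Condition Delta: 0.05 × 0.036 = 0.0018
  Condition Epsilon: 0.31 × 0.0325 = 0.010075
  Condition Zeta: 0.49 × 0.11 = 0.0539
  Condition Gamma: 0.15 × 0.185 = 0.02775
Total = 0.093525.
P(Condition Delta | marker-positive) = 0.0018/0.093525 ≈ 0.019
P(Condition Epsilon | marker-positive) = 0.010075/0.093525 ≈ 0.108
P(Condition Zeta | marker-positive) = 0.0539/0.093525 ≈ 0.576
P(Condition Gamma | marker-positive) = 0.02775/0.093525 ≈ 0.297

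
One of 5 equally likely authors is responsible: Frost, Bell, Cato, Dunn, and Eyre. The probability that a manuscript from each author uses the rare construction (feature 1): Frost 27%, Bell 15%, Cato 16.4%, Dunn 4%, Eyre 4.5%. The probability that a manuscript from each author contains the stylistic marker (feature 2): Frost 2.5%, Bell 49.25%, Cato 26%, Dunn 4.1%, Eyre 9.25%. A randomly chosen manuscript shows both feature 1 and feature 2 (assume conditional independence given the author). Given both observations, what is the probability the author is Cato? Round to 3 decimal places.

Since the prior is uniform, the posterior is proportional to the likelihood:
  Frost: 0.27 × 0.025 = 0.00675
  Bell: 0.15 × 0.4925 = 0.073875
  Cato: 0.164 × 0.26 = 0.04264
  Dunn: 0.04 × 0.041 = 0.00164
  Eyre: 0.045 × 0.0925 = 0.0041625
Total = 0.1290675.
P(Cato | evidence) = 0.04264 / 0.1290675 ≈ 0.330.

0.330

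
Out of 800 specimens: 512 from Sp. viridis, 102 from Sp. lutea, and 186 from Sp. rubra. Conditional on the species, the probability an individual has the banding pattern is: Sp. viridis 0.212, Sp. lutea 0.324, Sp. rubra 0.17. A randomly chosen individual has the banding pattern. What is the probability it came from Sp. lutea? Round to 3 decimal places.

0.191

By Bayes' rule, posterior ∝ prior × likelihood:
  Sp. viridis: 0.64 × 0.212 = 0.13568
  Sp. lutea: 0.1275 × 0.324 = 0.04131
  Sp. rubra: 0.2325 × 0.17 = 0.039525
Total = 0.216515.
P(Sp. lutea | evidence) = 0.04131 / 0.216515 ≈ 0.191.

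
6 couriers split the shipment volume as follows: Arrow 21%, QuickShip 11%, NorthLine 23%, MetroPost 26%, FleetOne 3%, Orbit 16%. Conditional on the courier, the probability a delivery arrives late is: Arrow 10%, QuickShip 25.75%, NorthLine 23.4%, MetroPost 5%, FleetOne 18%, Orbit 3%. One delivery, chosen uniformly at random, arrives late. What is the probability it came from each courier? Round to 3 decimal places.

By Bayes' rule, posterior ∝ prior × likelihood:
  Arrow: 0.21 × 0.1 = 0.021
  QuickShip: 0.11 × 0.2575 = 0.028325
  NorthLine: 0.23 × 0.234 = 0.05382
  MetroPost: 0.26 × 0.05 = 0.013
  FleetOne: 0.03 × 0.18 = 0.0054
  Orbit: 0.16 × 0.03 = 0.0048
Sum = 0.126345.
P(Arrow | late) = 0.021/0.126345 ≈ 0.166
P(QuickShip | late) = 0.028325/0.126345 ≈ 0.224
P(NorthLine | late) = 0.05382/0.126345 ≈ 0.426
P(MetroPost | late) = 0.013/0.126345 ≈ 0.103
P(FleetOne | late) = 0.0054/0.126345 ≈ 0.043
P(Orbit | late) = 0.0048/0.126345 ≈ 0.038
(Check: 0.166+0.224+0.426+0.103+0.043+0.038 = 1.000.)

Arrow 0.166, QuickShip 0.224, NorthLine 0.426, MetroPost 0.103, FleetOne 0.043, Orbit 0.038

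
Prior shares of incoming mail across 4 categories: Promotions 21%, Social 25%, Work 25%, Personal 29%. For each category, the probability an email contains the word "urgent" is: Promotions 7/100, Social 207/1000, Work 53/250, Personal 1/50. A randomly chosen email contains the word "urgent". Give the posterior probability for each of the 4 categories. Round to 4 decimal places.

Promotions 0.1174, Social 0.4132, Work 0.4232, Personal 0.0463

By Bayes' rule, posterior ∝ prior × likelihood:
  Promotions: 0.21 × 0.07 = 0.0147
  Social: 0.25 × 0.207 = 0.05175
  Work: 0.25 × 0.212 = 0.053
  Personal: 0.29 × 0.02 = 0.0058
Total = 0.12525.
P(Promotions | urgent-flag) = 0.0147/0.12525 ≈ 0.1174
P(Social | urgent-flag) = 0.05175/0.12525 ≈ 0.4132
P(Work | urgent-flag) = 0.053/0.12525 ≈ 0.4232
P(Personal | urgent-flag) = 0.0058/0.12525 ≈ 0.0463
(Check: 0.1174+0.4132+0.4232+0.0463 = 1.0001.)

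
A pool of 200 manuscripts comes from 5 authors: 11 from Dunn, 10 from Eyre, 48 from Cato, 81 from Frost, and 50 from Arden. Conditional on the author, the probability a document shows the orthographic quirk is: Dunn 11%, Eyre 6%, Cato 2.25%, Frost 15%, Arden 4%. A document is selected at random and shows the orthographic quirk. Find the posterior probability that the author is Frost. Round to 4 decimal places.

Prior × likelihood for each hypothesis:
  Dunn: 0.055 × 0.11 = 0.00605
  Eyre: 0.05 × 0.06 = 0.003
  Cato: 0.24 × 0.0225 = 0.0054
  Frost: 0.405 × 0.15 = 0.06075
  Arden: 0.25 × 0.04 = 0.01
Normalizing constant = 0.0852.
P(Frost | evidence) = 0.06075 / 0.0852 ≈ 0.7130.

0.7130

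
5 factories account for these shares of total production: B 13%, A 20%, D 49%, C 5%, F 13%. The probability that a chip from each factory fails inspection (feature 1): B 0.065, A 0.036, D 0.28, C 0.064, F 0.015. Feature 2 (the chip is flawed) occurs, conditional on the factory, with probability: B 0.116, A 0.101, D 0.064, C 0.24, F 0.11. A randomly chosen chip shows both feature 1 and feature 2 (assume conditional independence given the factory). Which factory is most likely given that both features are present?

Compute prior × likelihood for every hypothesis:
  B: 0.13 × 0.065 × 0.116 = 0.0009802
  A: 0.2 × 0.036 × 0.101 = 0.0007272
  D: 0.49 × 0.28 × 0.064 = 0.0087808
  C: 0.05 × 0.064 × 0.24 = 0.000768
  F: 0.13 × 0.015 × 0.11 = 0.0002145
Normalizing constant = 0.0114707.
Largest term belongs to D, so D is most probable.

D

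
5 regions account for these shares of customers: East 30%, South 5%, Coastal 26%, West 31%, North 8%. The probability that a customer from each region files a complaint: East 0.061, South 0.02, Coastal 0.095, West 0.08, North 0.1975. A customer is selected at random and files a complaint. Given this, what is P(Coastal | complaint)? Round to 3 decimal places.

Prior × likelihood for each hypothesis:
  East: 0.3 × 0.061 = 0.0183
  South: 0.05 × 0.02 = 0.001
  Coastal: 0.26 × 0.095 = 0.0247
  West: 0.31 × 0.08 = 0.0248
  North: 0.08 × 0.1975 = 0.0158
Normalizing constant = 0.0846.
P(Coastal | evidence) = 0.0247 / 0.0846 ≈ 0.292.

0.292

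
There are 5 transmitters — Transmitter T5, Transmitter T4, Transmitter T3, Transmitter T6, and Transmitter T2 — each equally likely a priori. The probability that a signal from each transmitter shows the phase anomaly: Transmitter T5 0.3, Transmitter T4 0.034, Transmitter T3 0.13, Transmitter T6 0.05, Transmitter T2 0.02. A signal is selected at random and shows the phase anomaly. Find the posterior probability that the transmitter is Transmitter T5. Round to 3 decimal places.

0.562

Since the prior is uniform, the posterior is proportional to the likelihood:
  Transmitter T5: 0.3
  Transmitter T4: 0.034
  Transmitter T3: 0.13
  Transmitter T6: 0.05
  Transmitter T2: 0.02
Normalizing constant = 0.534.
P(Transmitter T5 | evidence) = 0.3 / 0.534 ≈ 0.562.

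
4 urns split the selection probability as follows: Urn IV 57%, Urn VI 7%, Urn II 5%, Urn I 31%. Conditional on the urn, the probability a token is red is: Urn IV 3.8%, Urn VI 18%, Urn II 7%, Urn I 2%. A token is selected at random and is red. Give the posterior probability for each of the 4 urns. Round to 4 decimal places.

Prior × likelihood for each hypothesis:
  Urn IV: 0.57 × 0.038 = 0.02166
  Urn VI: 0.07 × 0.18 = 0.0126
  Urn II: 0.05 × 0.07 = 0.0035
  Urn I: 0.31 × 0.02 = 0.0062
Total = 0.04396.
P(Urn IV | red) = 0.02166/0.04396 ≈ 0.4927
P(Urn VI | red) = 0.0126/0.04396 ≈ 0.2866
P(Urn II | red) = 0.0035/0.04396 ≈ 0.0796
P(Urn I | red) = 0.0062/0.04396 ≈ 0.1410

Urn IV 0.4927, Urn VI 0.2866, Urn II 0.0796, Urn I 0.1410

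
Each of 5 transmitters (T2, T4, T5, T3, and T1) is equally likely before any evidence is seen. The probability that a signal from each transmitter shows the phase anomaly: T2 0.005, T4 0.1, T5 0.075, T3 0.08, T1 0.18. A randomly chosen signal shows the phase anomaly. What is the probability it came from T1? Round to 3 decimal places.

0.409

Since the prior is uniform, the posterior is proportional to the likelihood:
  T2: 0.005
  T4: 0.1
  T5: 0.075
  T3: 0.08
  T1: 0.18
Sum = 0.44.
P(T1 | evidence) = 0.18 / 0.44 ≈ 0.409.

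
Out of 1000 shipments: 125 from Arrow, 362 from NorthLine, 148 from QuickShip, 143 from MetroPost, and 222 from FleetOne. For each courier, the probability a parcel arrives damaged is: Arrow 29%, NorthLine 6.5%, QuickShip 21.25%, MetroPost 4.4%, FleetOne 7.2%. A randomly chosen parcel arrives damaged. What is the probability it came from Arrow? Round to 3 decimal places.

0.319

Compute prior × likelihood for every hypothesis:
  Arrow: 0.125 × 0.29 = 0.03625
  NorthLine: 0.362 × 0.065 = 0.02353
  QuickShip: 0.148 × 0.2125 = 0.03145
  MetroPost: 0.143 × 0.044 = 0.006292
  FleetOne: 0.222 × 0.072 = 0.015984
Normalizing constant = 0.113506.
P(Arrow | evidence) = 0.03625 / 0.113506 ≈ 0.319.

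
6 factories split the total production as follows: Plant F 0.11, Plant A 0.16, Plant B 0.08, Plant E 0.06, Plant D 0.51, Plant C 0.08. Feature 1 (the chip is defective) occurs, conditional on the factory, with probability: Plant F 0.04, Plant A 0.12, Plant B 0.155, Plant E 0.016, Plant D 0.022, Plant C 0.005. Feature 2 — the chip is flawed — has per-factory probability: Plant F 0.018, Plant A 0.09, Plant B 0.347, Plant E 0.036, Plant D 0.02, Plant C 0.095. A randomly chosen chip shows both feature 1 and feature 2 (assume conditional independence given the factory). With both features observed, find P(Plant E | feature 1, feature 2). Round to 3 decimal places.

0.005

Compute prior × likelihood for every hypothesis:
  Plant F: 0.11 × 0.04 × 0.018 = 0.0000792
  Plant A: 0.16 × 0.12 × 0.09 = 0.001728
  Plant B: 0.08 × 0.155 × 0.347 = 0.0043028
  Plant E: 0.06 × 0.016 × 0.036 = 0.00003456
  Plant D: 0.51 × 0.022 × 0.02 = 0.0002244
  Plant C: 0.08 × 0.005 × 0.095 = 0.000038
Sum = 0.00640696.
P(Plant E | evidence) = 0.00003456 / 0.00640696 ≈ 0.005.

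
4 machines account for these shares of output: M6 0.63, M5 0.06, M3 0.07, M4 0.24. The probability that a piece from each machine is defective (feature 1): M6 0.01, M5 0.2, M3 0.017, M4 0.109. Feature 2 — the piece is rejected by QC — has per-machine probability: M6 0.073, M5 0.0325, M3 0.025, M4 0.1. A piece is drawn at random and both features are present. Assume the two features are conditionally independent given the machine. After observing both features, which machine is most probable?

Prior × likelihood for each hypothesis:
  M6: 0.63 × 0.01 × 0.073 = 0.0004599
  M5: 0.06 × 0.2 × 0.0325 = 0.00039
  M3: 0.07 × 0.017 × 0.025 = 0.00002975
  M4: 0.24 × 0.109 × 0.1 = 0.002616
Sum = 0.00349565.
Largest term belongs to M4, so M4 is most probable.

M4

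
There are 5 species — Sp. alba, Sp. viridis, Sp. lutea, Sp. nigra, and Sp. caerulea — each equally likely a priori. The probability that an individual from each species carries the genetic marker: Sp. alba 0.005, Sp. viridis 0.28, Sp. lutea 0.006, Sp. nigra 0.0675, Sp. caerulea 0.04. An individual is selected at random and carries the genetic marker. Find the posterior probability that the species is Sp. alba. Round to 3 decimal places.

0.013

Since the prior is uniform, the posterior is proportional to the likelihood:
  Sp. alba: 0.005
  Sp. viridis: 0.28
  Sp. lutea: 0.006
  Sp. nigra: 0.0675
  Sp. caerulea: 0.04
Total = 0.3985.
P(Sp. alba | evidence) = 0.005 / 0.3985 ≈ 0.013.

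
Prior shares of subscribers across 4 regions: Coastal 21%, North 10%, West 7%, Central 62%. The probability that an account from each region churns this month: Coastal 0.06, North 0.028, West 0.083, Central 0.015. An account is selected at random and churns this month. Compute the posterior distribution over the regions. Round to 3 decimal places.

Coastal 0.413, North 0.092, West 0.190, Central 0.305

Compute prior × likelihood for every hypothesis:
  Coastal: 0.21 × 0.06 = 0.0126
  North: 0.1 × 0.028 = 0.0028
  West: 0.07 × 0.083 = 0.00581
  Central: 0.62 × 0.015 = 0.0093
Sum = 0.03051.
P(Coastal | churn) = 0.0126/0.03051 ≈ 0.413
P(North | churn) = 0.0028/0.03051 ≈ 0.092
P(West | churn) = 0.00581/0.03051 ≈ 0.190
P(Central | churn) = 0.0093/0.03051 ≈ 0.305
(Check: 0.413+0.092+0.190+0.305 = 1.000.)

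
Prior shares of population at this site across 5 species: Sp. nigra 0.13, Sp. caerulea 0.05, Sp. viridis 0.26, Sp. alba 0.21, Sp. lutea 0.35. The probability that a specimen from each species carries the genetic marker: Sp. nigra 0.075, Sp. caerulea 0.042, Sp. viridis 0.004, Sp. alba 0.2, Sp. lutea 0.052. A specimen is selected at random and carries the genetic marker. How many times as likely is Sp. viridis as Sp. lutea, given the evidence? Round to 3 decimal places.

0.057

Prior × likelihood for each hypothesis:
  Sp. nigra: 0.13 × 0.075 = 0.00975
  Sp. caerulea: 0.05 × 0.042 = 0.0021
  Sp. viridis: 0.26 × 0.004 = 0.00104
  Sp. alba: 0.21 × 0.2 = 0.042
  Sp. lutea: 0.35 × 0.052 = 0.0182
Normalizing constant = 0.07309.
The ratio is 0.00104 / 0.0182 (the normalizer cancels) = 0.057.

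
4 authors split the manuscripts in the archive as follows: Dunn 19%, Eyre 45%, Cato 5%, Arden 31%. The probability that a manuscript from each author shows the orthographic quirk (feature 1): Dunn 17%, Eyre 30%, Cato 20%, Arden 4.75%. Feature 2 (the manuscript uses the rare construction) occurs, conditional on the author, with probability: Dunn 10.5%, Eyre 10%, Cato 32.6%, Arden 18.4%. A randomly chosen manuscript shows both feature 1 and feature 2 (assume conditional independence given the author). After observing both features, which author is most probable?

Eyre

By Bayes' rule, posterior ∝ prior × likelihood:
  Dunn: 0.19 × 0.17 × 0.105 = 0.0033915
  Eyre: 0.45 × 0.3 × 0.1 = 0.0135
  Cato: 0.05 × 0.2 × 0.326 = 0.00326
  Arden: 0.31 × 0.0475 × 0.184 = 0.0027094
Normalizing constant = 0.0228609.
Largest term belongs to Eyre, so Eyre is most probable.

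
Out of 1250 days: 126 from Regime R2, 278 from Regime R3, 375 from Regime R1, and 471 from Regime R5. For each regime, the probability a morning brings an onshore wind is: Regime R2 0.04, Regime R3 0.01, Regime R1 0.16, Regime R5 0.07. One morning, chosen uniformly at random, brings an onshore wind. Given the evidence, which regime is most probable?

Regime R1

Compute prior × likelihood for every hypothesis:
  Regime R2: 0.1008 × 0.04 = 0.004032
  Regime R3: 0.2224 × 0.01 = 0.002224
  Regime R1: 0.3 × 0.16 = 0.048
  Regime R5: 0.3768 × 0.07 = 0.026376
Sum = 0.080632.
Largest term belongs to Regime R1, so Regime R1 is most probable.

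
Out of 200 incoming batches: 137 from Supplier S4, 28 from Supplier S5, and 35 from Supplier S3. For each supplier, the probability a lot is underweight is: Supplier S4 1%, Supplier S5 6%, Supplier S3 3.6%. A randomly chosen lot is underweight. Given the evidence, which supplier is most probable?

Prior × likelihood for each hypothesis:
  Supplier S4: 0.685 × 0.01 = 0.00685
  Supplier S5: 0.14 × 0.06 = 0.0084
  Supplier S3: 0.175 × 0.036 = 0.0063
Total = 0.02155.
Largest term belongs to Supplier S5, so Supplier S5 is most probable.

Supplier S5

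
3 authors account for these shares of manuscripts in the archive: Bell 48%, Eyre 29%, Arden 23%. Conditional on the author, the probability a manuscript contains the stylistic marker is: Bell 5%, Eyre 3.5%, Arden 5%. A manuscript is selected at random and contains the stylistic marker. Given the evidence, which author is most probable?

Bell

Prior × likelihood for each hypothesis:
  Bell: 0.48 × 0.05 = 0.024
  Eyre: 0.29 × 0.035 = 0.01015
  Arden: 0.23 × 0.05 = 0.0115
Normalizing constant = 0.04565.
Largest term belongs to Bell, so Bell is most probable.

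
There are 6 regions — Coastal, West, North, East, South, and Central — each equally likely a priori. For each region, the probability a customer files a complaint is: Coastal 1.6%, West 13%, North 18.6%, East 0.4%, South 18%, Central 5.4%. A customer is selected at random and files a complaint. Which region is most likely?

North

Since the prior is uniform, the posterior is proportional to the likelihood:
  Coastal: 0.016
  West: 0.13
  North: 0.186
  East: 0.004
  South: 0.18
  Central: 0.054
Total = 0.57.
Largest term belongs to North, so North is most probable.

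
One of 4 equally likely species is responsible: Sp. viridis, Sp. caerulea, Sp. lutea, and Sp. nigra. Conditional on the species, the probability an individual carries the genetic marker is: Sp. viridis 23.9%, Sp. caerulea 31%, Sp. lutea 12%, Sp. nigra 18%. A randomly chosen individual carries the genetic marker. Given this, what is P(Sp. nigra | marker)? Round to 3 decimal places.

0.212

With a uniform prior (1/4 each), posterior ∝ likelihood:
  Sp. viridis: 0.239
  Sp. caerulea: 0.31
  Sp. lutea: 0.12
  Sp. nigra: 0.18
Normalizing constant = 0.849.
P(Sp. nigra | evidence) = 0.18 / 0.849 ≈ 0.212.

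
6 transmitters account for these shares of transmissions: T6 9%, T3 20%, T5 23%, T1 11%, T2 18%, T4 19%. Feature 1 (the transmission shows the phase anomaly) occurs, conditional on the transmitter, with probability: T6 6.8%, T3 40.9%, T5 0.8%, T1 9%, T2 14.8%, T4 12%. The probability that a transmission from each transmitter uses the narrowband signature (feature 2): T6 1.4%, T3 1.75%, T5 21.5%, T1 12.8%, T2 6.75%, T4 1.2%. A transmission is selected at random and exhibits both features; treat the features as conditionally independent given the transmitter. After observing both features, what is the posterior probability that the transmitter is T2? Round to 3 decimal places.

Unnormalized posteriors (prior × likelihood):
  T6: 0.09 × 0.068 × 0.014 = 0.00008568
  T3: 0.2 × 0.409 × 0.0175 = 0.0014315
  T5: 0.23 × 0.008 × 0.215 = 0.0003956
  T1: 0.11 × 0.09 × 0.128 = 0.0012672
  T2: 0.18 × 0.148 × 0.0675 = 0.0017982
  T4: 0.19 × 0.12 × 0.012 = 0.0002736
Total = 0.00525178.
P(T2 | evidence) = 0.0017982 / 0.00525178 ≈ 0.342.

0.342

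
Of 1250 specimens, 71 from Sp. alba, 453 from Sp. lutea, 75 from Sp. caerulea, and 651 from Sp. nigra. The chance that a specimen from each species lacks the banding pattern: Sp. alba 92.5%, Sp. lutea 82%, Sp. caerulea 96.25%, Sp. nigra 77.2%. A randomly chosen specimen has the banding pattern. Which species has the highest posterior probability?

Taking complements, P(banded | each) = Sp. alba 0.075, Sp. lutea 0.18, Sp. caerulea 0.0375, Sp. nigra 0.228.
By Bayes' rule, posterior ∝ prior × likelihood:
  Sp. alba: 0.0568 × 0.075 = 0.00426
  Sp. lutea: 0.3624 × 0.18 = 0.065232
  Sp. caerulea: 0.06 × 0.0375 = 0.00225
  Sp. nigra: 0.5208 × 0.228 = 0.1187424
Normalizing constant = 0.1904844.
Largest term belongs to Sp. nigra, so Sp. nigra is most probable.

Sp. nigra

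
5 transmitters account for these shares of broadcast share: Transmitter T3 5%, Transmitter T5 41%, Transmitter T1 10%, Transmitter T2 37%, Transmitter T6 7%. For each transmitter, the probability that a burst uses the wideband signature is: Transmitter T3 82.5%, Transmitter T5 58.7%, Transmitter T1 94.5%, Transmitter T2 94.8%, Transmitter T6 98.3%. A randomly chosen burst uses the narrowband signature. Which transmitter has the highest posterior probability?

Transmitter T5

Taking complements, P(narrowband | each) = Transmitter T3 0.175, Transmitter T5 0.413, Transmitter T1 0.055, Transmitter T2 0.052, Transmitter T6 0.017.
Unnormalized posteriors (prior × likelihood):
  Transmitter T3: 0.05 × 0.175 = 0.00875
  Transmitter T5: 0.41 × 0.413 = 0.16933
  Transmitter T1: 0.1 × 0.055 = 0.0055
  Transmitter T2: 0.37 × 0.052 = 0.01924
  Transmitter T6: 0.07 × 0.017 = 0.00119
Normalizing constant = 0.20401.
Largest term belongs to Transmitter T5, so Transmitter T5 is most probable.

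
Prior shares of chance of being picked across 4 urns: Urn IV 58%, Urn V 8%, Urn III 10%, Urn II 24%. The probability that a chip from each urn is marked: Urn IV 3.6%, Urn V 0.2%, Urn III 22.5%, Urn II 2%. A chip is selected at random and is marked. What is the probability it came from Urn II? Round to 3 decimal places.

0.099

Compute prior × likelihood for every hypothesis:
  Urn IV: 0.58 × 0.036 = 0.02088
  Urn V: 0.08 × 0.002 = 0.00016
  Urn III: 0.1 × 0.225 = 0.0225
  Urn II: 0.24 × 0.02 = 0.0048
Normalizing constant = 0.04834.
P(Urn II | evidence) = 0.0048 / 0.04834 ≈ 0.099.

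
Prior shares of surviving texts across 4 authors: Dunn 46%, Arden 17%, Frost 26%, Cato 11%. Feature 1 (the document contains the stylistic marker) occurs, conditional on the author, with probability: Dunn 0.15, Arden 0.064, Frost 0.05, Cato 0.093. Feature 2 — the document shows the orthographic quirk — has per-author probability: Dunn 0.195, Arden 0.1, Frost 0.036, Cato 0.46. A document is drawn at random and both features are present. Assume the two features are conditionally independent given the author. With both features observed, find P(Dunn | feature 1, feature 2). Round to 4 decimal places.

0.6824

Unnormalized posteriors (prior × likelihood):
  Dunn: 0.46 × 0.15 × 0.195 = 0.013455
  Arden: 0.17 × 0.064 × 0.1 = 0.001088
  Frost: 0.26 × 0.05 × 0.036 = 0.000468
  Cato: 0.11 × 0.093 × 0.46 = 0.0047058
Normalizing constant = 0.0197168.
P(Dunn | evidence) = 0.013455 / 0.0197168 ≈ 0.6824.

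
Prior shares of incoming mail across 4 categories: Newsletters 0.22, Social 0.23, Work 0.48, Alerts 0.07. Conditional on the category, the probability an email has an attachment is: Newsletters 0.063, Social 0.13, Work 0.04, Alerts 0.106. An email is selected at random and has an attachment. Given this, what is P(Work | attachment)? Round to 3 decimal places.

0.273

Prior × likelihood for each hypothesis:
  Newsletters: 0.22 × 0.063 = 0.01386
  Social: 0.23 × 0.13 = 0.0299
  Work: 0.48 × 0.04 = 0.0192
  Alerts: 0.07 × 0.106 = 0.00742
Total = 0.07038.
P(Work | evidence) = 0.0192 / 0.07038 ≈ 0.273.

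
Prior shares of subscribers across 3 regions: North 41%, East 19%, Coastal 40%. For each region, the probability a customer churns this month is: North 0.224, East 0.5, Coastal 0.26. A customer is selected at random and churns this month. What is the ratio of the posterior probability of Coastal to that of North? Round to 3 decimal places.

1.132

Unnormalized posteriors (prior × likelihood):
  North: 0.41 × 0.224 = 0.09184
  East: 0.19 × 0.5 = 0.095
  Coastal: 0.4 × 0.26 = 0.104
Sum = 0.29084.
The ratio is 0.104 / 0.09184 (the normalizer cancels) = 1.132.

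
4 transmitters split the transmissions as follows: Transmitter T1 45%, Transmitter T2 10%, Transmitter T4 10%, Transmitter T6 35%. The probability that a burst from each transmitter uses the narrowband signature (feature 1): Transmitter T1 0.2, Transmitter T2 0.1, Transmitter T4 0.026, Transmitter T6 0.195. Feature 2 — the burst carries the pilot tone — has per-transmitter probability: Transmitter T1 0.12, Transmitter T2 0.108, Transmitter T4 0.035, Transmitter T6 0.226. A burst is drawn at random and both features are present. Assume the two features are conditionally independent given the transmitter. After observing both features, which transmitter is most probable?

Transmitter T6

By Bayes' rule, posterior ∝ prior × likelihood:
  Transmitter T1: 0.45 × 0.2 × 0.12 = 0.0108
  Transmitter T2: 0.1 × 0.1 × 0.108 = 0.00108
  Transmitter T4: 0.1 × 0.026 × 0.035 = 0.000091
  Transmitter T6: 0.35 × 0.195 × 0.226 = 0.0154245
Sum = 0.0273955.
Largest term belongs to Transmitter T6, so Transmitter T6 is most probable.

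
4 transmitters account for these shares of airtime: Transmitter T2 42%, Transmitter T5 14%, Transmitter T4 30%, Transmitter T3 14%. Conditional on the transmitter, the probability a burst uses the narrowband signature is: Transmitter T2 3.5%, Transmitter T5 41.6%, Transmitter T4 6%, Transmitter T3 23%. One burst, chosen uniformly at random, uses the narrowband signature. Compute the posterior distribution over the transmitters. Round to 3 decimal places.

Transmitter T2 0.119, Transmitter T5 0.473, Transmitter T4 0.146, Transmitter T3 0.261

Compute prior × likelihood for every hypothesis:
  Transmitter T2: 0.42 × 0.035 = 0.0147
  Transmitter T5: 0.14 × 0.416 = 0.05824
  Transmitter T4: 0.3 × 0.06 = 0.018
  Transmitter T3: 0.14 × 0.23 = 0.0322
Total = 0.12314.
P(Transmitter T2 | narrowband) = 0.0147/0.12314 ≈ 0.119
P(Transmitter T5 | narrowband) = 0.05824/0.12314 ≈ 0.473
P(Transmitter T4 | narrowband) = 0.018/0.12314 ≈ 0.146
P(Transmitter T3 | narrowband) = 0.0322/0.12314 ≈ 0.261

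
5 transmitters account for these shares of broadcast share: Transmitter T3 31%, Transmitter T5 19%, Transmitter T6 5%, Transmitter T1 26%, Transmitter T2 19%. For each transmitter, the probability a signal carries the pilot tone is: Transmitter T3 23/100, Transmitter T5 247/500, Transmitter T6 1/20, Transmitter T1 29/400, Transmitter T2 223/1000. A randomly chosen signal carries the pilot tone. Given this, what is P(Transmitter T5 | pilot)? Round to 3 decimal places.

Unnormalized posteriors (prior × likelihood):
  Transmitter T3: 0.31 × 0.23 = 0.0713
  Transmitter T5: 0.19 × 0.494 = 0.09386
  Transmitter T6: 0.05 × 0.05 = 0.0025
  Transmitter T1: 0.26 × 0.0725 = 0.01885
  Transmitter T2: 0.19 × 0.223 = 0.04237
Sum = 0.22888.
P(Transmitter T5 | evidence) = 0.09386 / 0.22888 ≈ 0.410.

0.410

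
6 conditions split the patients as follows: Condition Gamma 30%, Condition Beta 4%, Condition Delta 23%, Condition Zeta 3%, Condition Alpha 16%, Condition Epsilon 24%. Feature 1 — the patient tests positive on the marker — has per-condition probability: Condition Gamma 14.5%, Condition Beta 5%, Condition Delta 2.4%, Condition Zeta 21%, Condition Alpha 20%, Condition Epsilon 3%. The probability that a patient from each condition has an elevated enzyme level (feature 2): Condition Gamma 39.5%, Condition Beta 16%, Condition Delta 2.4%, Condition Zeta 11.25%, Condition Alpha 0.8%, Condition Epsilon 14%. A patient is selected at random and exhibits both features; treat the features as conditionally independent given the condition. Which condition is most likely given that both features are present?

Condition Gamma

By Bayes' rule, posterior ∝ prior × likelihood:
  Condition Gamma: 0.3 × 0.145 × 0.395 = 0.0171825
  Condition Beta: 0.04 × 0.05 × 0.16 = 0.00032
  Condition Delta: 0.23 × 0.024 × 0.024 = 0.00013248
  Condition Zeta: 0.03 × 0.21 × 0.1125 = 0.00070875
  Condition Alpha: 0.16 × 0.2 × 0.008 = 0.000256
  Condition Epsilon: 0.24 × 0.03 × 0.14 = 0.001008
Normalizing constant = 0.01960773.
Largest term belongs to Condition Gamma, so Condition Gamma is most probable.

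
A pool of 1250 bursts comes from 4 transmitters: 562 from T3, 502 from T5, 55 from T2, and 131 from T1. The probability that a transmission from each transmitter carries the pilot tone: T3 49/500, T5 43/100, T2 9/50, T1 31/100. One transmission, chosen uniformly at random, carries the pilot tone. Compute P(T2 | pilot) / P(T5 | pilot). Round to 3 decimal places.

By Bayes' rule, posterior ∝ prior × likelihood:
  T3: 0.4496 × 0.098 = 0.0440608
  T5: 0.4016 × 0.43 = 0.172688
  T2: 0.044 × 0.18 = 0.00792
  T1: 0.1048 × 0.31 = 0.032488
Total = 0.2571568.
The ratio is 0.00792 / 0.172688 (the normalizer cancels) = 0.046.

0.046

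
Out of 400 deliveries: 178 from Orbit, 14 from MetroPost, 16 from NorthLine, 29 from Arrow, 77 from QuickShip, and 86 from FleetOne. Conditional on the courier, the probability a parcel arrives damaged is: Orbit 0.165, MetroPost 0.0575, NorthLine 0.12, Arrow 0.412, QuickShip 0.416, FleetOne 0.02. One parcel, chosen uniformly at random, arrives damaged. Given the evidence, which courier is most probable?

QuickShip

Prior × likelihood for each hypothesis:
  Orbit: 0.445 × 0.165 = 0.073425
  MetroPost: 0.035 × 0.0575 = 0.0020125
  NorthLine: 0.04 × 0.12 = 0.0048
  Arrow: 0.0725 × 0.412 = 0.02987
  QuickShip: 0.1925 × 0.416 = 0.08008
  FleetOne: 0.215 × 0.02 = 0.0043
Total = 0.1944875.
Largest term belongs to QuickShip, so QuickShip is most probable.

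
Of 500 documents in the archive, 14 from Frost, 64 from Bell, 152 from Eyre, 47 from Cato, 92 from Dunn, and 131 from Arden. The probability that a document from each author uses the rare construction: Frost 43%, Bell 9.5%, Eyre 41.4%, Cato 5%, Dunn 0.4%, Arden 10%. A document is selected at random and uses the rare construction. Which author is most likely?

Eyre

Prior × likelihood for each hypothesis:
  Frost: 0.028 × 0.43 = 0.01204
  Bell: 0.128 × 0.095 = 0.01216
  Eyre: 0.304 × 0.414 = 0.125856
  Cato: 0.094 × 0.05 = 0.0047
  Dunn: 0.184 × 0.004 = 0.000736
  Arden: 0.262 × 0.1 = 0.0262
Sum = 0.181692.
Largest term belongs to Eyre, so Eyre is most probable.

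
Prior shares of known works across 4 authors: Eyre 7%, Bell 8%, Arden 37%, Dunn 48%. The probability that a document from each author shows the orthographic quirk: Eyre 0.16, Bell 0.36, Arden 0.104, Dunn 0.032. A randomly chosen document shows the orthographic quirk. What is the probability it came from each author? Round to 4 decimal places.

Eyre 0.1194, Bell 0.3069, Arden 0.4101, Dunn 0.1637

Compute prior × likelihood for every hypothesis:
  Eyre: 0.07 × 0.16 = 0.0112
  Bell: 0.08 × 0.36 = 0.0288
  Arden: 0.37 × 0.104 = 0.03848
  Dunn: 0.48 × 0.032 = 0.01536
Sum = 0.09384.
P(Eyre | quirk) = 0.0112/0.09384 ≈ 0.1194
P(Bell | quirk) = 0.0288/0.09384 ≈ 0.3069
P(Arden | quirk) = 0.03848/0.09384 ≈ 0.4101
P(Dunn | quirk) = 0.01536/0.09384 ≈ 0.1637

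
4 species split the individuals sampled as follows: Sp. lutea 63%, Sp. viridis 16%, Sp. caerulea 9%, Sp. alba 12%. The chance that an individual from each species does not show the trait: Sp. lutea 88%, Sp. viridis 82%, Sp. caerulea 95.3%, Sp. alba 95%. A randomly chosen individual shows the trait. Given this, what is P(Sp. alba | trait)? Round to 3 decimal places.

0.052

Taking complements, P(trait | each) = Sp. lutea 0.12, Sp. viridis 0.18, Sp. caerulea 0.047, Sp. alba 0.05.
Prior × likelihood for each hypothesis:
  Sp. lutea: 0.63 × 0.12 = 0.0756
  Sp. viridis: 0.16 × 0.18 = 0.0288
  Sp. caerulea: 0.09 × 0.047 = 0.00423
  Sp. alba: 0.12 × 0.05 = 0.006
Sum = 0.11463.
P(Sp. alba | evidence) = 0.006 / 0.11463 ≈ 0.052.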